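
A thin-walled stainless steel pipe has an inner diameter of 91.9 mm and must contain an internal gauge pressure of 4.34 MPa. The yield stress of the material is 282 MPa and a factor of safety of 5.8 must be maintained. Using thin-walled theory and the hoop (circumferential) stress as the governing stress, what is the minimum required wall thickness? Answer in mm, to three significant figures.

t = 4.10 mm

σ_allow = 282/5.8 = 48.62 MPa.
Hoop stress σ_h = pD/(2t), so t = pD/(2σ_allow) = 4.34×91.9/(2×48.62) = 4.102 mm.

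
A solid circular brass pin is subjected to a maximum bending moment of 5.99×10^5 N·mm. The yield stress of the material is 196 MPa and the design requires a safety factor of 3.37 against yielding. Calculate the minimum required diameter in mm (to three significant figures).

σ_allow = 196/3.37 = 58.16 MPa.
For a solid circular section σ = 32M/(πd³), so d³ = 32M/(π σ_allow) = 32×599000/(π×58.16) = 104900 mm³.
d = 47.16 mm.

d = 47.2 mm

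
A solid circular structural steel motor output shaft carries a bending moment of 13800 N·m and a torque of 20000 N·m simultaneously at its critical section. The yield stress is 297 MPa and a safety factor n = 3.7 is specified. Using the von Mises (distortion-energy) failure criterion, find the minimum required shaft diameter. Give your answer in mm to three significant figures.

d = 141 mm

σ_allow = σ_y/n = 297/3.7 = 80.27 MPa.
For a solid shaft σ_b = 32M/(πd³) and τ = 16T/(πd³), so the von Mises stress is σ' = (16/πd³)·√(4M²+3T²).
√(4M²+3T²) = √(4×(1.380×10^7)² + 3×(2.000×10^7)²) = 4.429×10^7 N·mm.
d³ = 16×4.429×10^7/(π×80.27) = 2.810×10^6 mm³.
d = 141.1 mm.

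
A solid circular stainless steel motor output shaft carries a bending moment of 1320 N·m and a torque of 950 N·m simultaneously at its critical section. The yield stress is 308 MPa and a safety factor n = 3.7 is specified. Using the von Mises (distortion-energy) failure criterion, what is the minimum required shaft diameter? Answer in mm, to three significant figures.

d = 57.5 mm

σ_allow = σ_y/n = 308/3.7 = 83.24 MPa.
For a solid shaft σ_b = 32M/(πd³) and τ = 16T/(πd³), so the von Mises stress is σ' = (16/πd³)·√(4M²+3T²).
√(4M²+3T²) = √(4×(1.320×10^6)² + 3×(950000)²) = 3.111×10^6 N·mm.
d³ = 16×3.111×10^6/(π×83.24) = 190300 mm³.
d = 57.52 mm.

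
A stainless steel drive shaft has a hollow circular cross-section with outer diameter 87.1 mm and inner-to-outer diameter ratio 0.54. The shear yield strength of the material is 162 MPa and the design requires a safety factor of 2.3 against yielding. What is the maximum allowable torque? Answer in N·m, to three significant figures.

T_allow = 8360 N·m

τ_allow = 162/2.3 = 70.43 MPa.
For a hollow shaft T_allow = τ_allow·πd_o³(1−k⁴)/16 with 1−k⁴ = 0.9150, so πd_o³(1−k⁴)/16 = 118700 mm³.
T_allow = 70.43×118700 = 8.361×10^6 N·mm = 8361 N·m.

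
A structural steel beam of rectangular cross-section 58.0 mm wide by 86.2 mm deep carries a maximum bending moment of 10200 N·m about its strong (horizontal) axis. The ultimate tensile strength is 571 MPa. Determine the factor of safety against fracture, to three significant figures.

Section modulus S = bh²/6 = 58.0×86.2²/6 = 71830 mm³.
σ = M/S = 1.0200×10^7/71830 = 142.0 MPa.
n = 571/142.0 = 4.021.

n = 4.02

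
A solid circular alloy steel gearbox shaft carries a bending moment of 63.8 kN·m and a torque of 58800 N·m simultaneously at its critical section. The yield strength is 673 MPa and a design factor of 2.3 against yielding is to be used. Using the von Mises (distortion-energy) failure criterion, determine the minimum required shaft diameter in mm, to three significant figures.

d = 142 mm

σ_allow = σ_y/n = 673/2.3 = 292.6 MPa.
For a solid shaft σ_b = 32M/(πd³) and τ = 16T/(πd³), so the von Mises stress is σ' = (16/πd³)·√(4M²+3T²).
√(4M²+3T²) = √(4×(6.380×10^7)² + 3×(5.880×10^7)²) = 1.633×10^8 N·mm.
d³ = 16×1.633×10^8/(π×292.6) = 2.842×10^6 mm³.
d = 141.6 mm.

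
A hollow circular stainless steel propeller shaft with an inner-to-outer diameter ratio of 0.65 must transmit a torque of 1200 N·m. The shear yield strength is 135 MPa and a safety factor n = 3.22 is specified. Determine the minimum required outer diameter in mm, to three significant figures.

τ_allow = 135/3.22 = 41.93 MPa.
For a hollow shaft τ = 16T/[πd_o³(1−k⁴)] with k = 0.65, so 1−k⁴ = 0.8215.
d_o³ = 16T/[π τ_allow (1−k⁴)] = 16×1200000/(π×41.93×0.8215) = 177400 mm³.
d_o = 56.19 mm.

d_o = 56.2 mm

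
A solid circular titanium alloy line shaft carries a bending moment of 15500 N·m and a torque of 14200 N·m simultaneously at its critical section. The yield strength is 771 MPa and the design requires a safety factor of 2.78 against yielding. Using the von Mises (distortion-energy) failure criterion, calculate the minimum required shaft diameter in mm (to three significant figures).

d = 89.9 mm

σ_allow = σ_y/n = 771/2.78 = 277.3 MPa.
For a solid shaft σ_b = 32M/(πd³) and τ = 16T/(πd³), so the von Mises stress is σ' = (16/πd³)·√(4M²+3T²).
√(4M²+3T²) = √(4×(1.550×10^7)² + 3×(1.420×10^7)²) = 3.957×10^7 N·mm.
d³ = 16×3.957×10^7/(π×277.3) = 726700 mm³.
d = 89.90 mm.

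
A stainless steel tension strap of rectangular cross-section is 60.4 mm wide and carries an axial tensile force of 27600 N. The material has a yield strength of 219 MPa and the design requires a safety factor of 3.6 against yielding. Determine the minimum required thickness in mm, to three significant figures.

t = 7.51 mm

σ_allow = 219/3.6 = 60.83 MPa.
Required area A = F/σ_allow = 27600/60.83 = 453.7 mm².
t = A/w = 453.7/60.4 = 7.512 mm.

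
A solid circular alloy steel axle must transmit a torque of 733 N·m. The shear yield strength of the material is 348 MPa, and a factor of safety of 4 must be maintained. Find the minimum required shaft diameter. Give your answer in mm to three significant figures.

Allowable shear stress τ_allow = 348/4 = 87.00 MPa.
For a solid shaft τ = 16T/(πd³), so d³ = 16T/(π τ_allow) = 16×733000/(π×87.00) = 42910 mm³.
d = (42910)^(1/3) = 35.01 mm.

d = 35.0 mm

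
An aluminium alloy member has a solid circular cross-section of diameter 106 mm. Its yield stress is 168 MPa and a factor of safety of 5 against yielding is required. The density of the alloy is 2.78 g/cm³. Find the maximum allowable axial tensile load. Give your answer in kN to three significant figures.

F_allow = 297 kN

σ_allow = 168/5 = 33.60 MPa.
A = πd²/4 = π×106²/4 = 8825 mm².
F_allow = σ_allow × A = 33.60×8825 = 296500 N.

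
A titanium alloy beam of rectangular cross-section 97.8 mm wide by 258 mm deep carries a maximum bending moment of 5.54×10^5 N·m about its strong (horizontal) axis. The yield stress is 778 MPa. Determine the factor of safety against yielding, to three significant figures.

n = 1.52

Section modulus S = bh²/6 = 97.8×258²/6 = 1.085×10^6 mm³.
σ = M/S = 5.5400×10^8/1.085×10^6 = 510.6 MPa.
n = 778/510.6 = 1.524.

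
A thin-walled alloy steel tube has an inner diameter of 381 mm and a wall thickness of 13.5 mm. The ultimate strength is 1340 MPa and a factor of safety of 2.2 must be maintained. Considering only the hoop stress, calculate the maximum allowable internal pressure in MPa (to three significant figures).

p_allow = 43.2 MPa

σ_allow = 1340/2.2 = 609.1 MPa.
σ_h = pD/(2t) → p_allow = 2σ_allow t/D = 2×609.1×13.5/381 = 43.16 MPa.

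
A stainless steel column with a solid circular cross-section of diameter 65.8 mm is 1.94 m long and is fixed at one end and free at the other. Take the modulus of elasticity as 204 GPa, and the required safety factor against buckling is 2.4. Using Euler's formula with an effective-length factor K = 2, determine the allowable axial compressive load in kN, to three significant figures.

P_allow = 51.3 kN

I = πd⁴/64 = π×65.8⁴/64 = 920200 mm⁴.
Effective length L_e = KL = 2×1.94 m = 3880 mm.
Euler critical load P_cr = π²EI/L_e² = π²×204000×920200/3880² = 123100 N.
P_allow = P_cr/n = 123100/2.4 = 51280 N.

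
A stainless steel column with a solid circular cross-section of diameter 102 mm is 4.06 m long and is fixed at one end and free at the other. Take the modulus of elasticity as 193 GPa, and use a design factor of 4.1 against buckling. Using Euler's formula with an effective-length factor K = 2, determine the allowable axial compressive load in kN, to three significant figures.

P_allow = 37.4 kN

I = πd⁴/64 = π×102⁴/64 = 5.313×10^6 mm⁴.
Effective length L_e = KL = 2×4.06 m = 8120 mm.
Euler critical load P_cr = π²EI/L_e² = π²×193000×5.313×10^6/8120² = 153500 N.
P_allow = P_cr/n = 153500/4.1 = 37440 N.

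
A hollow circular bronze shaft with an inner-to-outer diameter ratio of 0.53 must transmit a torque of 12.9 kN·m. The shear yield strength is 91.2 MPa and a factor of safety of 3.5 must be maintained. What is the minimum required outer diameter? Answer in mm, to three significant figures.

d_o = 140 mm

τ_allow = 91.2/3.5 = 26.06 MPa.
For a hollow shaft τ = 16T/[πd_o³(1−k⁴)] with k = 0.53, so 1−k⁴ = 0.9211.
d_o³ = 16T/[π τ_allow (1−k⁴)] = 16×1.2900×10^7/(π×26.06×0.9211) = 2.737×10^6 mm³.
d_o = 139.9 mm.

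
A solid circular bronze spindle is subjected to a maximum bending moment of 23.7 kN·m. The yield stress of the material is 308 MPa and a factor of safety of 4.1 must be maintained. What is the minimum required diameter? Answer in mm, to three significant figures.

σ_allow = 308/4.1 = 75.12 MPa.
For a solid circular section σ = 32M/(πd³), so d³ = 32M/(π σ_allow) = 32×2.3700×10^7/(π×75.12) = 3.214×10^6 mm³.
d = 147.6 mm.

d = 148 mm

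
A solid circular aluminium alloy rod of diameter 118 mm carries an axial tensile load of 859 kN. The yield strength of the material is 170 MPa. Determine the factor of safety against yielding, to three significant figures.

A = πd²/4 = 10940 mm².
σ = F/A = 859000/10940 = 78.55 MPa.
n = 170/78.55 = 2.164.

n = 2.16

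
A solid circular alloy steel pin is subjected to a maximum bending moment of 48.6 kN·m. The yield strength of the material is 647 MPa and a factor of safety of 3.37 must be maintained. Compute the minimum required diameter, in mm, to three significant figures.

d = 137 mm

σ_allow = 647/3.37 = 192.0 MPa.
For a solid circular section σ = 32M/(πd³), so d³ = 32M/(π σ_allow) = 32×4.8600×10^7/(π×192.0) = 2.578×10^6 mm³.
d = 137.1 mm.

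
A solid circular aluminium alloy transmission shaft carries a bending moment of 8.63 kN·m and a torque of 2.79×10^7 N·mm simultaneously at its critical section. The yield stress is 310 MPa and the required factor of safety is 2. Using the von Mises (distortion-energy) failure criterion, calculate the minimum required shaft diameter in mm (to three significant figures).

d = 119 mm

σ_allow = σ_y/n = 310/2 = 155.0 MPa.
For a solid shaft σ_b = 32M/(πd³) and τ = 16T/(πd³), so the von Mises stress is σ' = (16/πd³)·√(4M²+3T²).
√(4M²+3T²) = √(4×(8.630×10^6)² + 3×(2.790×10^7)²) = 5.131×10^7 N·mm.
d³ = 16×5.131×10^7/(π×155.0) = 1.686×10^6 mm³.
d = 119.0 mm.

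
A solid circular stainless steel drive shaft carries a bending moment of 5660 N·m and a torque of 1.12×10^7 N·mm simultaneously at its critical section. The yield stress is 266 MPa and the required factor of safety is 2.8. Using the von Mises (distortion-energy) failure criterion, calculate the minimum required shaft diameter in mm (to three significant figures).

d = 106 mm

σ_allow = σ_y/n = 266/2.8 = 95.00 MPa.
For a solid shaft σ_b = 32M/(πd³) and τ = 16T/(πd³), so the von Mises stress is σ' = (16/πd³)·√(4M²+3T²).
√(4M²+3T²) = √(4×(5.660×10^6)² + 3×(1.120×10^7)²) = 2.246×10^7 N·mm.
d³ = 16×2.246×10^7/(π×95.00) = 1.204×10^6 mm³.
d = 106.4 mm.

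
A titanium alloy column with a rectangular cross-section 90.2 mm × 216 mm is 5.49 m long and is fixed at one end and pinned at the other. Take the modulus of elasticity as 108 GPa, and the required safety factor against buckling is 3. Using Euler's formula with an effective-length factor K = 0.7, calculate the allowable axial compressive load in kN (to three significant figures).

Buckling occurs about the weak axis: I_min = h·b³/12 = 216×90.2³/12 = 1.321×10^7 mm⁴ (b = 90.2 mm is the smaller dimension).
Effective length L_e = KL = 0.7×5.49 m = 3843 mm.
Euler critical load P_cr = π²EI/L_e² = π²×108000×1.321×10^7/3843² = 953400 N.
P_allow = P_cr/n = 953400/3 = 317800 N.

P_allow = 318 kN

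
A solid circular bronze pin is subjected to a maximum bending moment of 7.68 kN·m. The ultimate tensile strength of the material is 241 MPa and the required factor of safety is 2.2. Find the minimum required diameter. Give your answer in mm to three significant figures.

σ_allow = 241/2.2 = 109.5 MPa.
For a solid circular section σ = 32M/(πd³), so d³ = 32M/(π σ_allow) = 32×7680000/(π×109.5) = 714100 mm³.
d = 89.38 mm.

d = 89.4 mm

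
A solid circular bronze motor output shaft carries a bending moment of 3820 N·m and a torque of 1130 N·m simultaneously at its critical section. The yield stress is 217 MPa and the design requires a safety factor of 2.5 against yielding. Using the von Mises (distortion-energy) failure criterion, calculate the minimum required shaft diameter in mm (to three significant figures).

d = 77.3 mm

σ_allow = σ_y/n = 217/2.5 = 86.80 MPa.
For a solid shaft σ_b = 32M/(πd³) and τ = 16T/(πd³), so the von Mises stress is σ' = (16/πd³)·√(4M²+3T²).
√(4M²+3T²) = √(4×(3.820×10^6)² + 3×(1.130×10^6)²) = 7.887×10^6 N·mm.
d³ = 16×7.887×10^6/(π×86.80) = 462800 mm³.
d = 77.35 mm.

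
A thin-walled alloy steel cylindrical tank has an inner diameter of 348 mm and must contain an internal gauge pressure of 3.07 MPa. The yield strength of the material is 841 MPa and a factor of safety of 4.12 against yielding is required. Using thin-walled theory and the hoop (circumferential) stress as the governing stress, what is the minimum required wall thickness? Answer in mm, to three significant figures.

σ_allow = 841/4.12 = 204.1 MPa.
Hoop stress σ_h = pD/(2t), so t = pD/(2σ_allow) = 3.07×348/(2×204.1) = 2.617 mm.

t = 2.62 mm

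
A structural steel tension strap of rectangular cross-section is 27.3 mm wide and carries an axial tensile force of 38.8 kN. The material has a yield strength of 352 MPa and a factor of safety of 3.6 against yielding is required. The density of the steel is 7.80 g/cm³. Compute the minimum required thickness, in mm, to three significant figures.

σ_allow = 352/3.6 = 97.78 MPa.
Required area A = F/σ_allow = 38800/97.78 = 396.8 mm².
t = A/w = 396.8/27.3 = 14.54 mm.

t = 14.5 mm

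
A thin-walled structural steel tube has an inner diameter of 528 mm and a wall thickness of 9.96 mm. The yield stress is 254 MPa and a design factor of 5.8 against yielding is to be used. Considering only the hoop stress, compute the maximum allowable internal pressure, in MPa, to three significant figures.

σ_allow = 254/5.8 = 43.79 MPa.
σ_h = pD/(2t) → p_allow = 2σ_allow t/D = 2×43.79×9.96/528 = 1.652 MPa.

p_allow = 1.65 MPa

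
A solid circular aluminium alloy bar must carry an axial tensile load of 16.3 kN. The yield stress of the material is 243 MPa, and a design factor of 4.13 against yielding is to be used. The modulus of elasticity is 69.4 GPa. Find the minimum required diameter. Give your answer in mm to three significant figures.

Allowable stress σ_allow = 243/4.13 = 58.84 MPa.
Required area A = F/σ_allow = 16300/58.84 = 277.0 mm².
A = πd²/4 → d = √(4A/π) = 18.78 mm.

d = 18.8 mm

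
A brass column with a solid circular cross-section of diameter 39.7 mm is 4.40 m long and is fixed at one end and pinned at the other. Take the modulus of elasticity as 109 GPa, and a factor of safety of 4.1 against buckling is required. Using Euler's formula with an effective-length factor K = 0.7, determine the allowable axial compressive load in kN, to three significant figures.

I = πd⁴/64 = π×39.7⁴/64 = 121900 mm⁴.
Effective length L_e = KL = 0.7×4.40 m = 3080 mm.
Euler critical load P_cr = π²EI/L_e² = π²×109000×121900/3080² = 13830 N.
P_allow = P_cr/n = 13830/4.1 = 3373 N.

P_allow = 3.37 kN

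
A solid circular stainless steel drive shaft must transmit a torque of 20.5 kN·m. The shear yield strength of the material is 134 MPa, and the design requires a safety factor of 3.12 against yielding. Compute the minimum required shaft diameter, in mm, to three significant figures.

d = 134 mm

Allowable shear stress τ_allow = 134/3.12 = 42.95 MPa.
For a solid shaft τ = 16T/(πd³), so d³ = 16T/(π τ_allow) = 16×2.0500×10^7/(π×42.95) = 2.431×10^6 mm³.
d = (2.431×10^6)^(1/3) = 134.5 mm.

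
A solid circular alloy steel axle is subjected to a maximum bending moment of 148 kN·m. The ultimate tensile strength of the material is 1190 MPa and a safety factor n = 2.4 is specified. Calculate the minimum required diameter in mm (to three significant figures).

σ_allow = 1190/2.4 = 495.8 MPa.
For a solid circular section σ = 32M/(πd³), so d³ = 32M/(π σ_allow) = 32×1.4800×10^8/(π×495.8) = 3.040×10^6 mm³.
d = 144.9 mm.

d = 145 mm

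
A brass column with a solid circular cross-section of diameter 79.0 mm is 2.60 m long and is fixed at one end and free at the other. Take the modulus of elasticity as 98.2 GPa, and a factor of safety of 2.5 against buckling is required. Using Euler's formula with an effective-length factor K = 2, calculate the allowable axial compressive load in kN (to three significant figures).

P_allow = 27.4 kN

I = πd⁴/64 = π×79.0⁴/64 = 1.912×10^6 mm⁴.
Effective length L_e = KL = 2×2.60 m = 5200 mm.
Euler critical load P_cr = π²EI/L_e² = π²×98200×1.912×10^6/5200² = 68530 N.
P_allow = P_cr/n = 68530/2.5 = 27410 N.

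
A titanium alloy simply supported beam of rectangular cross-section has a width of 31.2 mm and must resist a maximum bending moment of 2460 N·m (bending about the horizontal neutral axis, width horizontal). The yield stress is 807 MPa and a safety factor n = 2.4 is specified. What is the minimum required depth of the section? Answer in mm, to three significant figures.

σ_allow = 807/2.4 = 336.2 MPa.
For a rectangular section σ = 6M/(bh²), so h² = 6M/(b σ_allow) = 6×2460000/(31.2×336.2) = 1407 mm².
h = 37.51 mm.

h = 37.5 mm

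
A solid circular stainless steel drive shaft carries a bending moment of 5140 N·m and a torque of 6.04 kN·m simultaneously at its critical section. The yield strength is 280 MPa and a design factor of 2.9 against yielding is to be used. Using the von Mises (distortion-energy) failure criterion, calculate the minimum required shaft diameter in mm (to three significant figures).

σ_allow = σ_y/n = 280/2.9 = 96.55 MPa.
For a solid shaft σ_b = 32M/(πd³) and τ = 16T/(πd³), so the von Mises stress is σ' = (16/πd³)·√(4M²+3T²).
√(4M²+3T²) = √(4×(5.140×10^6)² + 3×(6.040×10^6)²) = 1.467×10^7 N·mm.
d³ = 16×1.467×10^7/(π×96.55) = 773700 mm³.
d = 91.80 mm.

d = 91.8 mm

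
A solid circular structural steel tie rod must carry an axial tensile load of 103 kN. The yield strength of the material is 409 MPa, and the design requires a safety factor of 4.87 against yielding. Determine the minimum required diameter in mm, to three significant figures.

Allowable stress σ_allow = 409/4.87 = 83.98 MPa.
Required area A = F/σ_allow = 103000/83.98 = 1226 mm².
A = πd²/4 → d = √(4A/π) = 39.52 mm.

d = 39.5 mm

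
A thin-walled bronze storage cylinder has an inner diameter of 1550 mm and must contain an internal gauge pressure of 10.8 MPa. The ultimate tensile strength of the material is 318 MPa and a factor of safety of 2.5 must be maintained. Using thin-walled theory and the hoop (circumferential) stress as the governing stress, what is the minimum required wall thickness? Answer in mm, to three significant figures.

t = 65.8 mm

σ_allow = 318/2.5 = 127.2 MPa.
Hoop stress σ_h = pD/(2t), so t = pD/(2σ_allow) = 10.8×1550/(2×127.2) = 65.80 mm.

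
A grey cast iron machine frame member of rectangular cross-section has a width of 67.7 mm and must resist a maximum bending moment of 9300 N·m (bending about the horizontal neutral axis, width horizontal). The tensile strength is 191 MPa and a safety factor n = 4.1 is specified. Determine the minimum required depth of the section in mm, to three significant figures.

h = 133 mm

σ_allow = 191/4.1 = 46.59 MPa.
For a rectangular section σ = 6M/(bh²), so h² = 6M/(b σ_allow) = 6×9300000/(67.7×46.59) = 17690 mm².
h = 133.0 mm.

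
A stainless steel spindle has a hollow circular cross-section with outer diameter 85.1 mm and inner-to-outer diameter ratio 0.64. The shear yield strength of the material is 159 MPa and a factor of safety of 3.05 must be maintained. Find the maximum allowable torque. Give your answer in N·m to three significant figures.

T_allow = 5250 N·m

τ_allow = 159/3.05 = 52.13 MPa.
For a hollow shaft T_allow = τ_allow·πd_o³(1−k⁴)/16 with 1−k⁴ = 0.8322, so πd_o³(1−k⁴)/16 = 100700 mm³.
T_allow = 52.13×100700 = 5.250×10^6 N·mm = 5250 N·m.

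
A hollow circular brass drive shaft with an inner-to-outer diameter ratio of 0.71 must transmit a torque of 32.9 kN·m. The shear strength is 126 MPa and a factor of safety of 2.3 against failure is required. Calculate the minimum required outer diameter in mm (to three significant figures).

τ_allow = 126/2.3 = 54.78 MPa.
For a hollow shaft τ = 16T/[πd_o³(1−k⁴)] with k = 0.71, so 1−k⁴ = 0.7459.
d_o³ = 16T/[π τ_allow (1−k⁴)] = 16×3.2900×10^7/(π×54.78×0.7459) = 4.101×10^6 mm³.
d_o = 160.1 mm.

d_o = 160 mm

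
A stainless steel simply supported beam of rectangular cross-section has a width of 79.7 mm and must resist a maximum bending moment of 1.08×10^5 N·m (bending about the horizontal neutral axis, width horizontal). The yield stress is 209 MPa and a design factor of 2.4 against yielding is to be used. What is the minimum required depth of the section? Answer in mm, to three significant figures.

h = 306 mm

σ_allow = 209/2.4 = 87.08 MPa.
For a rectangular section σ = 6M/(bh²), so h² = 6M/(b σ_allow) = 6×1.0800×10^8/(79.7×87.08) = 93360 mm².
h = 305.6 mm.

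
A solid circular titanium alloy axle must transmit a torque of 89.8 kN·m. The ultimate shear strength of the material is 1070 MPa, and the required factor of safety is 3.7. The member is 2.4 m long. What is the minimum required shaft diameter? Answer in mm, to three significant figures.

Allowable shear stress τ_allow = 1070/3.7 = 289.2 MPa.
For a solid shaft τ = 16T/(πd³), so d³ = 16T/(π τ_allow) = 16×8.9800×10^7/(π×289.2) = 1.581×10^6 mm³.
d = (1.581×10^6)^(1/3) = 116.5 mm.

d = 117 mm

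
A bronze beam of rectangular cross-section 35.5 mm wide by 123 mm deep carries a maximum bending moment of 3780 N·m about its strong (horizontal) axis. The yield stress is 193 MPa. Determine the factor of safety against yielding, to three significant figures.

n = 4.57

Section modulus S = bh²/6 = 35.5×123²/6 = 89510 mm³.
σ = M/S = 3780000/89510 = 42.23 MPa.
n = 193/42.23 = 4.570.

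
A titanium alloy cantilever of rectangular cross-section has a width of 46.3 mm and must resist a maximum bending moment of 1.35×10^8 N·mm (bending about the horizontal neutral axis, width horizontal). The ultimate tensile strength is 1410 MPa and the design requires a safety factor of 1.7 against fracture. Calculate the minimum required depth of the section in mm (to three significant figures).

σ_allow = 1410/1.7 = 829.4 MPa.
For a rectangular section σ = 6M/(bh²), so h² = 6M/(b σ_allow) = 6×1.3500×10^8/(46.3×829.4) = 21090 mm².
h = 145.2 mm.

h = 145 mm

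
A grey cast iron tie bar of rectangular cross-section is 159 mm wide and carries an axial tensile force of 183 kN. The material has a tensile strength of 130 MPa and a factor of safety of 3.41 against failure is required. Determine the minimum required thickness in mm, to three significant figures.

t = 30.2 mm

σ_allow = 130/3.41 = 38.12 MPa.
Required area A = F/σ_allow = 183000/38.12 = 4800 mm².
t = A/w = 4800/159 = 30.19 mm.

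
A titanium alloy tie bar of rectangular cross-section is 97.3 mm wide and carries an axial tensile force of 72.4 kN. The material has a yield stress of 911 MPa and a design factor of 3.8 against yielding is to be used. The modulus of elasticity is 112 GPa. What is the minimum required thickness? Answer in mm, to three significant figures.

σ_allow = 911/3.8 = 239.7 MPa.
Required area A = F/σ_allow = 72400/239.7 = 302.0 mm².
t = A/w = 302.0/97.3 = 3.104 mm.

t = 3.10 mm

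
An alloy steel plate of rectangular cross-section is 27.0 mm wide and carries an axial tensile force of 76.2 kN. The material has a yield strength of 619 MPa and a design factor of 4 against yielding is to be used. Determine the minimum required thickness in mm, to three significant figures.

t = 18.2 mm

σ_allow = 619/4 = 154.8 MPa.
Required area A = F/σ_allow = 76200/154.8 = 492.4 mm².
t = A/w = 492.4/27.0 = 18.24 mm.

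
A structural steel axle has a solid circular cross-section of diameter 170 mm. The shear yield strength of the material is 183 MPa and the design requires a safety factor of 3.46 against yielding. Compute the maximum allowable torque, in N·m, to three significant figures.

T_allow = 51000 N·m

τ_allow = 183/3.46 = 52.89 MPa.
For a solid shaft T_allow = τ_allow·πd³/16; πd³/16 = π×170³/16 = 964700 mm³.
T_allow = 52.89×964700 = 5.102×10^7 N·mm = 51020 N·m.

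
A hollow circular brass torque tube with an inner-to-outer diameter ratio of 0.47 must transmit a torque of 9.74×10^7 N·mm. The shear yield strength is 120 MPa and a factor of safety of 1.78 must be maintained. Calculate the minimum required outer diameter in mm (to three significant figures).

τ_allow = 120/1.78 = 67.42 MPa.
For a hollow shaft τ = 16T/[πd_o³(1−k⁴)] with k = 0.47, so 1−k⁴ = 0.9512.
d_o³ = 16T/[π τ_allow (1−k⁴)] = 16×9.7400×10^7/(π×67.42×0.9512) = 7.736×10^6 mm³.
d_o = 197.8 mm.

d_o = 198 mm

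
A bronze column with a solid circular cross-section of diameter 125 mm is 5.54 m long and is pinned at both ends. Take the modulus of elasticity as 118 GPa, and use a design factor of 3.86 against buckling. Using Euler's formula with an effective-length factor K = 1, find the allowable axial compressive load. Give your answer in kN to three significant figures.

I = πd⁴/64 = π×125⁴/64 = 1.198×10^7 mm⁴.
Effective length L_e = KL = 1×5.54 m = 5540 mm.
Euler critical load P_cr = π²EI/L_e² = π²×118000×1.198×10^7/5540² = 454700 N.
P_allow = P_cr/n = 454700/3.86 = 117800 N.

P_allow = 118 kN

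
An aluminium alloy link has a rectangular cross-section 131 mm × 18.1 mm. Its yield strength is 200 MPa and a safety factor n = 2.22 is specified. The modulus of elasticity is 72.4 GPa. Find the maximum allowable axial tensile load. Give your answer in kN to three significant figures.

F_allow = 214 kN

σ_allow = 200/2.22 = 90.09 MPa.
A = 131×18.1 = 2371 mm².
F_allow = σ_allow × A = 90.09×2371 = 213600 N.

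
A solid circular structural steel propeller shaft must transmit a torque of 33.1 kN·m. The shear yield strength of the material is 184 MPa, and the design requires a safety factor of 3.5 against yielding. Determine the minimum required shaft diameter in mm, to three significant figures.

d = 147 mm

Allowable shear stress τ_allow = 184/3.5 = 52.57 MPa.
For a solid shaft τ = 16T/(πd³), so d³ = 16T/(π τ_allow) = 16×3.3100×10^7/(π×52.57) = 3.207×10^6 mm³.
d = (3.207×10^6)^(1/3) = 147.5 mm.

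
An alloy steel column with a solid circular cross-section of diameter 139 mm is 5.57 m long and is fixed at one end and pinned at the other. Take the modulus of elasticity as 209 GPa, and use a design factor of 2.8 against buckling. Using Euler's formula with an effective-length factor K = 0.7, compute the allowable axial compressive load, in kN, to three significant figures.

P_allow = 888 kN

I = πd⁴/64 = π×139⁴/64 = 1.832×10^7 mm⁴.
Effective length L_e = KL = 0.7×5.57 m = 3899 mm.
Euler critical load P_cr = π²EI/L_e² = π²×209000×1.832×10^7/3899² = 2.486×10^6 N.
P_allow = P_cr/n = 2.486×10^6/2.8 = 888000 N.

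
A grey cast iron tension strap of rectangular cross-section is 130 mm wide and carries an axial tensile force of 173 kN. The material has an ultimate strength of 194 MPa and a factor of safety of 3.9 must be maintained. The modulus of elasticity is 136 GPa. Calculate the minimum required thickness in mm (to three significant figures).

t = 26.8 mm

σ_allow = 194/3.9 = 49.74 MPa.
Required area A = F/σ_allow = 173000/49.74 = 3478 mm².
t = A/w = 3478/130 = 26.75 mm.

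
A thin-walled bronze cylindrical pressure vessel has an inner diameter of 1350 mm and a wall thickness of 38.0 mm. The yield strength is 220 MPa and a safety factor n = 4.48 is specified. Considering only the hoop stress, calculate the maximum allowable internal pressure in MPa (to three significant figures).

σ_allow = 220/4.48 = 49.11 MPa.
σ_h = pD/(2t) → p_allow = 2σ_allow t/D = 2×49.11×38.0/1350 = 2.765 MPa.

p_allow = 2.76 MPa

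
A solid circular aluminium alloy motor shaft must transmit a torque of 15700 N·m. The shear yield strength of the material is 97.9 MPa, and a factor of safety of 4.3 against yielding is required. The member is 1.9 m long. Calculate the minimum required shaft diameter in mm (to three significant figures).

Allowable shear stress τ_allow = 97.9/4.3 = 22.77 MPa.
For a solid shaft τ = 16T/(πd³), so d³ = 16T/(π τ_allow) = 16×1.5700×10^7/(π×22.77) = 3.512×10^6 mm³.
d = (3.512×10^6)^(1/3) = 152.0 mm.

d = 152 mm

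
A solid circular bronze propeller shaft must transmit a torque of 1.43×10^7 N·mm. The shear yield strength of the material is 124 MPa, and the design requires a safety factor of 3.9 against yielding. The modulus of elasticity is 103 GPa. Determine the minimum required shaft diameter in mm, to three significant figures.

Allowable shear stress τ_allow = 124/3.9 = 31.79 MPa.
For a solid shaft τ = 16T/(πd³), so d³ = 16T/(π τ_allow) = 16×1.4300×10^7/(π×31.79) = 2.291×10^6 mm³.
d = (2.291×10^6)^(1/3) = 131.8 mm.

d = 132 mm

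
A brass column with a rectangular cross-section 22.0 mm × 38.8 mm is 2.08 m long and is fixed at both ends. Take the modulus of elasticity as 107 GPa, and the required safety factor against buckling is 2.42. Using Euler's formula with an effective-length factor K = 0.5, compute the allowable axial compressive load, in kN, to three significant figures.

Buckling occurs about the weak axis: I_min = h·b³/12 = 38.8×22.0³/12 = 34430 mm⁴ (b = 22.0 mm is the smaller dimension).
Effective length L_e = KL = 0.5×2.08 m = 1040 mm.
Euler critical load P_cr = π²EI/L_e² = π²×107000×34430/1040² = 33620 N.
P_allow = P_cr/n = 33620/2.42 = 13890 N.

P_allow = 13.9 kN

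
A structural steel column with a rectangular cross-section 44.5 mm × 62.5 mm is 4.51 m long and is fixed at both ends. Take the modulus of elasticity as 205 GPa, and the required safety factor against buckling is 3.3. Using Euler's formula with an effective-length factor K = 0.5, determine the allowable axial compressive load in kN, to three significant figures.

Buckling occurs about the weak axis: I_min = h·b³/12 = 62.5×44.5³/12 = 459000 mm⁴ (b = 44.5 mm is the smaller dimension).
Effective length L_e = KL = 0.5×4.51 m = 2255 mm.
Euler critical load P_cr = π²EI/L_e² = π²×205000×459000/2255² = 182600 N.
P_allow = P_cr/n = 182600/3.3 = 55340 N.

P_allow = 55.3 kN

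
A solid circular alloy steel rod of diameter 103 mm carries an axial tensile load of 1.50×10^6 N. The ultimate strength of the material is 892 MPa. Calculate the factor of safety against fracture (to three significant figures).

n = 4.95

A = πd²/4 = 8332 mm².
σ = F/A = 1500000/8332 = 180.0 MPa.
n = 892/180.0 = 4.955.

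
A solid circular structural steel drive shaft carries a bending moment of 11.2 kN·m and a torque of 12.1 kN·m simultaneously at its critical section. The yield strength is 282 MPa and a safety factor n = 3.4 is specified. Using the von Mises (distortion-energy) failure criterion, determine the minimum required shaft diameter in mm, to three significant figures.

d = 123 mm

σ_allow = σ_y/n = 282/3.4 = 82.94 MPa.
For a solid shaft σ_b = 32M/(πd³) and τ = 16T/(πd³), so the von Mises stress is σ' = (16/πd³)·√(4M²+3T²).
√(4M²+3T²) = √(4×(1.120×10^7)² + 3×(1.210×10^7)²) = 3.068×10^7 N·mm.
d³ = 16×3.068×10^7/(π×82.94) = 1.884×10^6 mm³.
d = 123.5 mm.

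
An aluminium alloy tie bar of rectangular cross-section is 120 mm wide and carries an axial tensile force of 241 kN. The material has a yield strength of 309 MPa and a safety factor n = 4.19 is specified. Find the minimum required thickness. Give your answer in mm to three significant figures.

t = 27.2 mm

σ_allow = 309/4.19 = 73.75 MPa.
Required area A = F/σ_allow = 241000/73.75 = 3268 mm².
t = A/w = 3268/120 = 27.23 mm.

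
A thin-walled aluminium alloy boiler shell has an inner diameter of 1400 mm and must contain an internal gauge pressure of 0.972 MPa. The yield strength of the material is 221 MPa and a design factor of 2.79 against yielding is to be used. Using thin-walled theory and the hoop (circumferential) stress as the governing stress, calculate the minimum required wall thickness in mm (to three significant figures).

t = 8.59 mm

σ_allow = 221/2.79 = 79.21 MPa.
Hoop stress σ_h = pD/(2t), so t = pD/(2σ_allow) = 0.972×1400/(2×79.21) = 8.590 mm.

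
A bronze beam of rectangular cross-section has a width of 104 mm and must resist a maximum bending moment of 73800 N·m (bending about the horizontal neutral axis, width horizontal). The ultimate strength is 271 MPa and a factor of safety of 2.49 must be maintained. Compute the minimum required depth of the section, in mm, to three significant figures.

σ_allow = 271/2.49 = 108.8 MPa.
For a rectangular section σ = 6M/(bh²), so h² = 6M/(b σ_allow) = 6×7.3800×10^7/(104×108.8) = 39120 mm².
h = 197.8 mm.

h = 198 mm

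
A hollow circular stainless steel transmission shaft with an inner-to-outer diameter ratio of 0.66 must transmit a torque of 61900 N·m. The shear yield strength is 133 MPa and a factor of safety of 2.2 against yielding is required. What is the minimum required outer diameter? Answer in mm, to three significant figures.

d_o = 186 mm

τ_allow = 133/2.2 = 60.45 MPa.
For a hollow shaft τ = 16T/[πd_o³(1−k⁴)] with k = 0.66, so 1−k⁴ = 0.8103.
d_o³ = 16T/[π τ_allow (1−k⁴)] = 16×6.1900×10^7/(π×60.45×0.8103) = 6.436×10^6 mm³.
d_o = 186.0 mm.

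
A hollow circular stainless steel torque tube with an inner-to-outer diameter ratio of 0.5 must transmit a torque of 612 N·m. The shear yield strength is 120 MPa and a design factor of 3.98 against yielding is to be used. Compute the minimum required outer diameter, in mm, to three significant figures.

τ_allow = 120/3.98 = 30.15 MPa.
For a hollow shaft τ = 16T/[πd_o³(1−k⁴)] with k = 0.5, so 1−k⁴ = 0.9375.
d_o³ = 16T/[π τ_allow (1−k⁴)] = 16×612000/(π×30.15×0.9375) = 110300 mm³.
d_o = 47.95 mm.

d_o = 48.0 mm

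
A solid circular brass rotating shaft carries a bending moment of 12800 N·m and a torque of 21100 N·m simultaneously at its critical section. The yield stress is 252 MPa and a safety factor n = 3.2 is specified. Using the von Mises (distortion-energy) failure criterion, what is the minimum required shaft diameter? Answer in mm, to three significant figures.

d = 142 mm

σ_allow = σ_y/n = 252/3.2 = 78.75 MPa.
For a solid shaft σ_b = 32M/(πd³) and τ = 16T/(πd³), so the von Mises stress is σ' = (16/πd³)·√(4M²+3T²).
√(4M²+3T²) = √(4×(1.280×10^7)² + 3×(2.110×10^7)²) = 4.462×10^7 N·mm.
d³ = 16×4.462×10^7/(π×78.75) = 2.886×10^6 mm³.
d = 142.4 mm.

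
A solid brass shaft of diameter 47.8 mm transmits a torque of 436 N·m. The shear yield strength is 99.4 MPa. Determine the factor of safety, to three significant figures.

n = 4.89

τ = 16T/(πd³) = 16×436000/(π×47.8³) = 20.33 MPa.
n = τ_limit/τ = 99.4/20.33 = 4.889.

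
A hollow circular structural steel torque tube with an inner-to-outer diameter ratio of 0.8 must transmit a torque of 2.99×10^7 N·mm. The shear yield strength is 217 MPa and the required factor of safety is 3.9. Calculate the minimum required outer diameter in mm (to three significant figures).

τ_allow = 217/3.9 = 55.64 MPa.
For a hollow shaft τ = 16T/[πd_o³(1−k⁴)] with k = 0.8, so 1−k⁴ = 0.5904.
d_o³ = 16T/[π τ_allow (1−k⁴)] = 16×2.9900×10^7/(π×55.64×0.5904) = 4.636×10^6 mm³.
d_o = 166.7 mm.

d_o = 167 mm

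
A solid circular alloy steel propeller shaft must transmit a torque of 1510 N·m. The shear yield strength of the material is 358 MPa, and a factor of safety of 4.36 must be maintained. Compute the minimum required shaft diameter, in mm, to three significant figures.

d = 45.4 mm

Allowable shear stress τ_allow = 358/4.36 = 82.11 MPa.
For a solid shaft τ = 16T/(πd³), so d³ = 16T/(π τ_allow) = 16×1510000/(π×82.11) = 93660 mm³.
d = (93660)^(1/3) = 45.41 mm.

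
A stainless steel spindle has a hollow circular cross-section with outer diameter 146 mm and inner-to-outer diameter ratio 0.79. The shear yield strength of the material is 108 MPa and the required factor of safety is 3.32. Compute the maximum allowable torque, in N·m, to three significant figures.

T_allow = 12100 N·m

τ_allow = 108/3.32 = 32.53 MPa.
For a hollow shaft T_allow = τ_allow·πd_o³(1−k⁴)/16 with 1−k⁴ = 0.6105, so πd_o³(1−k⁴)/16 = 373100 mm³.
T_allow = 32.53×373100 = 1.214×10^7 N·mm = 12140 N·m.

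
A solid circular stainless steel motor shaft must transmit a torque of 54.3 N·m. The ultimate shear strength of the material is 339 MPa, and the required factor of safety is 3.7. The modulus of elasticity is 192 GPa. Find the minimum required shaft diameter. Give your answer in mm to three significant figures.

Allowable shear stress τ_allow = 339/3.7 = 91.62 MPa.
For a solid shaft τ = 16T/(πd³), so d³ = 16T/(π τ_allow) = 16×54300/(π×91.62) = 3018 mm³.
d = (3018)^(1/3) = 14.45 mm.

d = 14.5 mm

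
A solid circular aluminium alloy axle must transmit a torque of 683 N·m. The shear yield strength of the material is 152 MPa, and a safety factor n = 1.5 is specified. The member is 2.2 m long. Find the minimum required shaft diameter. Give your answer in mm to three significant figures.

d = 32.5 mm

Allowable shear stress τ_allow = 152/1.5 = 101.3 MPa.
For a solid shaft τ = 16T/(πd³), so d³ = 16T/(π τ_allow) = 16×683000/(π×101.3) = 34330 mm³.
d = (34330)^(1/3) = 32.50 mm.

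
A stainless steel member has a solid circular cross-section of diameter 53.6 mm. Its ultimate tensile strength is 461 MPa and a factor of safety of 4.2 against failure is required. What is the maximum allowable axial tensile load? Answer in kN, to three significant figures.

σ_allow = 461/4.2 = 109.8 MPa.
A = πd²/4 = π×53.6²/4 = 2256 mm².
F_allow = σ_allow × A = 109.8×2256 = 247700 N.

F_allow = 248 kN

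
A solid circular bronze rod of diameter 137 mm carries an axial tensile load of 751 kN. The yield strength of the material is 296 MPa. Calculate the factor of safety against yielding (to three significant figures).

n = 5.81

A = πd²/4 = 14740 mm².
σ = F/A = 751000/14740 = 50.95 MPa.
n = 296/50.95 = 5.810.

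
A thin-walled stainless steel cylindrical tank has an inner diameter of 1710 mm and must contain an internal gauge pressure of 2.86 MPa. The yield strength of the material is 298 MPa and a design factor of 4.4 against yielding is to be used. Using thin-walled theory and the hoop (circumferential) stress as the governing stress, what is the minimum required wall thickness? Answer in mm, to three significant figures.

σ_allow = 298/4.4 = 67.73 MPa.
Hoop stress σ_h = pD/(2t), so t = pD/(2σ_allow) = 2.86×1710/(2×67.73) = 36.11 mm.

t = 36.1 mm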